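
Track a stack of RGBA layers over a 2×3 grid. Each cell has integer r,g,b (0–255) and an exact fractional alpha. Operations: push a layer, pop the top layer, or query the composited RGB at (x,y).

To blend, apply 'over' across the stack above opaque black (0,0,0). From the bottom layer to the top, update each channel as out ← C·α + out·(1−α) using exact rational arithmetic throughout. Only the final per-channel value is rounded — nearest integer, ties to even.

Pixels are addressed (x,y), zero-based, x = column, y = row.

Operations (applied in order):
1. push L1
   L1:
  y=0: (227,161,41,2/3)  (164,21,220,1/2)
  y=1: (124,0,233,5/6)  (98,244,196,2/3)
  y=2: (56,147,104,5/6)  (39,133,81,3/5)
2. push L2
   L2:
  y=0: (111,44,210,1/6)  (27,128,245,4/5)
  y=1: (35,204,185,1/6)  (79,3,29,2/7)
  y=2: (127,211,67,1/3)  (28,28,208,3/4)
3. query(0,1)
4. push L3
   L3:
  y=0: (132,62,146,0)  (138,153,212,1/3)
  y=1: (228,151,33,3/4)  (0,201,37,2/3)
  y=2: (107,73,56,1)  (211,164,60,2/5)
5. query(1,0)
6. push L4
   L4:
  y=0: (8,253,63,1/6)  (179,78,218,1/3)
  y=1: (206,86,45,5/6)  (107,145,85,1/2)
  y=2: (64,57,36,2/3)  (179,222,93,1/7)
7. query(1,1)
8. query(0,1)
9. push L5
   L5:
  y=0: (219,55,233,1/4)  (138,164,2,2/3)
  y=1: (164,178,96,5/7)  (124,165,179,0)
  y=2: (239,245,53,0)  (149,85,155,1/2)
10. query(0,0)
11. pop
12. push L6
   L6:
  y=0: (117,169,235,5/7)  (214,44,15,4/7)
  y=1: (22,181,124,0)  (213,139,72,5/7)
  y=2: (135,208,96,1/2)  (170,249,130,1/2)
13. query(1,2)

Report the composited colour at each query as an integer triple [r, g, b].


at x=0,y=1 over L1,L2:
L1 α=5/6: [310/3, 0, 1165/6]
L2 α=1/6: [1655/18, 34, 6935/36]
= [92, 34, 193]

at x=1,y=0 over L1,L2,L3:
+L1 (α=1/2) → [82, 21/2, 110]
+L2 (α=4/5) → [38, 209/2, 218]
+L3 (α=1/3) → [214/3, 362/3, 216]
→ [71, 121, 216]

(1,1) stack=L1,L2,L3,L4; from [0,0,0]:
L1 α=2/3: [196/3, 488/3, 392/3]
L2 α=2/7: [1454/21, 2458/21, 2134/21]
L3 α=2/3: [1454/63, 10900/63, 3688/63]
L4 α=1/2: [8195/126, 20035/126, 9043/126]
= [65, 159, 72]

query (0,1) [L1,L2,L3,L4] — begin 0,0,0
+L1 (α=5/6) → [310/3, 0, 1165/6]
+L2 (α=1/6) → [1655/18, 34, 6935/36]
+L3 (α=3/4) → [13967/72, 487/4, 10499/144]
+L4 (α=5/6) → [88127/432, 2207/24, 42899/864]
→ [204, 92, 50]

query (0,0) [L1,L2,L3,L4,L5] — begin 0,0,0
+L1 (α=2/3) → [454/3, 322/3, 82/3]
+L2 (α=1/6) → [2603/18, 871/9, 520/9]
+L3 (α=0) → [2603/18, 871/9, 520/9]
+L4 (α=1/6) → [13159/108, 3316/27, 3167/54]
+L5 (α=1/4) → [21043/144, 3811/36, 7361/72]
= [146, 106, 102]

query (1,2) [L1,L2,L3,L4,L6] — begin 0,0,0
L1 α=3/5: [117/5, 399/5, 243/5]
L2 α=3/4: [537/20, 819/20, 3363/20]
L3 α=2/5: [10051/100, 9017/100, 12489/100]
L4 α=1/7: [39103/350, 38151/350, 42117/350]
L6 α=1/2: [98603/700, 125301/700, 87617/700]
rounded: [141, 179, 125]


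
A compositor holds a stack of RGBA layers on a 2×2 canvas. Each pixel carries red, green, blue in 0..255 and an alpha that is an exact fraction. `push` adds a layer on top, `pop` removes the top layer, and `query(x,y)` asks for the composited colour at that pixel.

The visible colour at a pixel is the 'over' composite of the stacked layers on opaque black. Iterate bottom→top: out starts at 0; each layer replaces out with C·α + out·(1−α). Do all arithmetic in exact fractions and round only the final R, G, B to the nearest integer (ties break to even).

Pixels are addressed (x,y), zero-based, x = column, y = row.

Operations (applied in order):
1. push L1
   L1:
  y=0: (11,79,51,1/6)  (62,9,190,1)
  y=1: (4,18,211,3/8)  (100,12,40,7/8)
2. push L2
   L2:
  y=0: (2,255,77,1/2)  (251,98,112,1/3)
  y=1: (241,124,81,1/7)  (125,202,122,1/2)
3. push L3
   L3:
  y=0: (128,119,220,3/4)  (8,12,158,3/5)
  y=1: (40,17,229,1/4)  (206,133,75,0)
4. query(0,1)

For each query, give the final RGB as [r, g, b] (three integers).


query (0,1) [L1,L2,L3] — begin 0,0,0
after L1 α=3/8: [3/2, 27/4, 633/8]
after L2 α=1/7: [250/7, 47/2, 2223/28]
after L3 α=1/4: [515/14, 175/8, 13081/112]
→ [37, 22, 117]


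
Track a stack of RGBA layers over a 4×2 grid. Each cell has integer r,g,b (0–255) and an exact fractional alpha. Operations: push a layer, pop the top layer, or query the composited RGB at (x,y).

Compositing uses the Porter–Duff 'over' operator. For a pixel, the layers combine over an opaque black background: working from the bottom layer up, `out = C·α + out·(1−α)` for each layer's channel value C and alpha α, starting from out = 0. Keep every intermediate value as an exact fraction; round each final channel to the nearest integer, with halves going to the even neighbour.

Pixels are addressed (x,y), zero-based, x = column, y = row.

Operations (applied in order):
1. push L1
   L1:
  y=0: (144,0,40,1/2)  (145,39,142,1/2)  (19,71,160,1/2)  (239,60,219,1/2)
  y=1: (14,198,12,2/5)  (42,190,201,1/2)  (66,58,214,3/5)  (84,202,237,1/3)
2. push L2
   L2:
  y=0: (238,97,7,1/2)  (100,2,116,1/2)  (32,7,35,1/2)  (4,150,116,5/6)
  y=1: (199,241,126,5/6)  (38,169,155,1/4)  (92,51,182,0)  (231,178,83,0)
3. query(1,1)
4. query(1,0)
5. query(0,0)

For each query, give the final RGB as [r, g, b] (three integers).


at x=1,y=1 over L1,L2:
after L1 α=1/2: [21, 95, 201/2]
after L2 α=1/4: [101/4, 227/2, 913/8]
= [25, 114, 114]

at x=1,y=0 over L1,L2:
after L1 α=1/2: [145/2, 39/2, 71]
after L2 α=1/2: [345/4, 43/4, 187/2]
= [86, 11, 94]

at x=0,y=0 over L1,L2:
+L1 (α=1/2) → [72, 0, 20]
+L2 (α=1/2) → [155, 97/2, 27/2]
rounded: [155, 48, 14]


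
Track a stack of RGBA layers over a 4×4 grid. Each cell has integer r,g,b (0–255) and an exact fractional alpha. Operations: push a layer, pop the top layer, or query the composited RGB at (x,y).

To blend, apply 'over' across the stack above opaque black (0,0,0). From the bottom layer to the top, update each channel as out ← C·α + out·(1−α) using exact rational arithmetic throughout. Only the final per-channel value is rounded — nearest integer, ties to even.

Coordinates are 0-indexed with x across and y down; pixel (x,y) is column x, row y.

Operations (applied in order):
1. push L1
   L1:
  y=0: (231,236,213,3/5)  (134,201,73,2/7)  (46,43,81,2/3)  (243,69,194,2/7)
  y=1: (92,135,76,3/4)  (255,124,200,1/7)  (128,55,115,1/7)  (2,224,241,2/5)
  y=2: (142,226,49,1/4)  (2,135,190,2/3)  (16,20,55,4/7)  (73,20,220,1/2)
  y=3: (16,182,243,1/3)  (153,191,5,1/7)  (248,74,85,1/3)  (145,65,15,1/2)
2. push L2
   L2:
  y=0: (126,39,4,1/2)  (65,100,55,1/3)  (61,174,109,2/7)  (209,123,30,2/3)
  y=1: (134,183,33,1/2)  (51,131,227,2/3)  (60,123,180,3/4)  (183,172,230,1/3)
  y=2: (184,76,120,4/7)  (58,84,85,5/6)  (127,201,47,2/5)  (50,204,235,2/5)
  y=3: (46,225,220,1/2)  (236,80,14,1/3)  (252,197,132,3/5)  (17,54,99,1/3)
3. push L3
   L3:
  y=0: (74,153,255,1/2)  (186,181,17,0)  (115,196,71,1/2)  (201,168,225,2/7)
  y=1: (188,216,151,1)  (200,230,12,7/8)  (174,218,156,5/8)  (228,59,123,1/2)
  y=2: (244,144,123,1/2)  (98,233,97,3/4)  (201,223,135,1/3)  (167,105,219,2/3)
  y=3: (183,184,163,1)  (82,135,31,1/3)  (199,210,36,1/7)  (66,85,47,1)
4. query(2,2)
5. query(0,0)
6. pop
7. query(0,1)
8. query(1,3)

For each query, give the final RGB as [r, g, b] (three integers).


query (2,2) [L1,L2,L3] — begin 0,0,0
after L1 α=4/7: [64/7, 80/7, 220/7]
after L2 α=2/5: [394/7, 3054/35, 1318/35]
after L3 α=1/3: [2195/21, 13913/105, 7361/105]
= [105, 133, 70]

query (0,0) [L1,L2,L3] — begin 0,0,0
+L1 (α=3/5) → [693/5, 708/5, 639/5]
+L2 (α=1/2) → [1323/10, 903/10, 659/10]
+L3 (α=1/2) → [2063/20, 2433/20, 3209/20]
→ [103, 122, 160]

at x=0,y=1 over L1,L2:
+L1 (α=3/4) → [69, 405/4, 57]
+L2 (α=1/2) → [203/2, 1137/8, 45]
= [102, 142, 45]

query (1,3) [L1,L2] — begin 0,0,0
after L1 α=1/7: [153/7, 191/7, 5/7]
after L2 α=1/3: [1958/21, 314/7, 36/7]
→ [93, 45, 5]


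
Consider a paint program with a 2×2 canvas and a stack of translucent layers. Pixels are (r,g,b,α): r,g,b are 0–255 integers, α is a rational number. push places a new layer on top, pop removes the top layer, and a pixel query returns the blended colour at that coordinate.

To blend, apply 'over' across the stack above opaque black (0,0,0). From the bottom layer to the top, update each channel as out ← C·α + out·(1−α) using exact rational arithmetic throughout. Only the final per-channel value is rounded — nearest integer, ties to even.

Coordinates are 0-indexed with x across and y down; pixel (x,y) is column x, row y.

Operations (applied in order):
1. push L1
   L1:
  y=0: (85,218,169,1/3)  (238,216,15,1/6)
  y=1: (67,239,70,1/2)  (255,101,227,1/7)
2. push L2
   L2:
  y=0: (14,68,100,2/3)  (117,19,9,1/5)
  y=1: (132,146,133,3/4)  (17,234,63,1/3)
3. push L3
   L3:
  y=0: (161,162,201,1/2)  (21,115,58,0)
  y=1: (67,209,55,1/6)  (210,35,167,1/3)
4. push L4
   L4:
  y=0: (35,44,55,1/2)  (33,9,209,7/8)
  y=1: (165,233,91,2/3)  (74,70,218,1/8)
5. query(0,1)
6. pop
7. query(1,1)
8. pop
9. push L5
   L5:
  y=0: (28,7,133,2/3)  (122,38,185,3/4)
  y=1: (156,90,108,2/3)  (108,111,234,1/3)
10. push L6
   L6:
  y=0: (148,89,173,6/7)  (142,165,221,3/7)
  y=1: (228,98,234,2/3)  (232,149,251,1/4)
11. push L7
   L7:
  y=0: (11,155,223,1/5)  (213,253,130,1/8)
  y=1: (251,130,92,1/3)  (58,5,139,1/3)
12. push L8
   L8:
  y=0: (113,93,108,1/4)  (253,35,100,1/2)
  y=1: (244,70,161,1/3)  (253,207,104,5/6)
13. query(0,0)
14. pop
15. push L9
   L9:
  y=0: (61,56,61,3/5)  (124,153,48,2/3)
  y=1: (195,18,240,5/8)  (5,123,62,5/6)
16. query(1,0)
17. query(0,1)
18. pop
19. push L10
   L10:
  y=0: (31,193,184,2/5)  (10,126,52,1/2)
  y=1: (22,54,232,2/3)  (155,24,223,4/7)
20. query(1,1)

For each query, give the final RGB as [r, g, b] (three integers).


at x=0,y=1 over L1,L2,L3,L4:
after L1 α=1/2: [67/2, 239/2, 35]
after L2 α=3/4: [859/8, 1115/8, 217/2]
after L3 α=1/6: [4831/48, 7247/48, 1195/12]
after L4 α=2/3: [20671/144, 29615/144, 3379/36]
→ [144, 206, 94]

query (1,1) [L1,L2,L3] — begin 0,0,0
+L1 (α=1/7) → [255/7, 101/7, 227/7]
+L2 (α=1/3) → [629/21, 1840/21, 895/21]
+L3 (α=1/3) → [5668/63, 4415/63, 5297/63]
= [90, 70, 84]

query (0,0) [L1,L2,L5,L6,L7,L8] — begin 0,0,0
+L1 (α=1/3) → [85/3, 218/3, 169/3]
+L2 (α=2/3) → [169/9, 626/9, 769/9]
+L5 (α=2/3) → [673/27, 752/27, 3163/27]
+L6 (α=6/7) → [24649/189, 15170/189, 31189/189]
+L7 (α=1/5) → [20135/189, 17995/189, 166903/945]
+L8 (α=1/4) → [13627/126, 11927/126, 200923/1260]
→ [108, 95, 159]

(1,0) stack=L1,L2,L5,L6,L7,L9; from [0,0,0]:
after L1 α=1/6: [119/3, 36, 5/2]
after L2 α=1/5: [827/15, 163/5, 19/5]
after L5 α=3/4: [6317/60, 733/20, 1397/10]
after L6 α=3/7: [12707/105, 3208/35, 6109/35]
after L7 α=1/8: [7951/60, 4473/40, 6759/40]
after L9 α=2/3: [22831/180, 5571/40, 3533/40]
rounded: [127, 139, 88]

(0,1) stack=L1,L2,L5,L6,L7,L9; from [0,0,0]:
after L1 α=1/2: [67/2, 239/2, 35]
after L2 α=3/4: [859/8, 1115/8, 217/2]
after L5 α=2/3: [3355/24, 2555/24, 649/6]
after L6 α=2/3: [14299/72, 7259/72, 3457/18]
after L7 α=1/3: [23335/108, 11939/108, 4285/27]
after L9 α=5/8: [58435/288, 15179/288, 15085/72]
= [203, 53, 210]

at x=1,y=1 over L1,L2,L5,L6,L7,L10:
L1 α=1/7: [255/7, 101/7, 227/7]
L2 α=1/3: [629/21, 1840/21, 895/21]
L5 α=1/3: [3526/63, 6011/63, 6704/63]
L6 α=1/4: [4199/42, 2285/21, 11975/84]
L7 α=1/3: [5417/63, 4675/63, 17813/126]
L10 α=4/7: [18437/147, 6691/147, 55277/294]
→ [125, 46, 188]


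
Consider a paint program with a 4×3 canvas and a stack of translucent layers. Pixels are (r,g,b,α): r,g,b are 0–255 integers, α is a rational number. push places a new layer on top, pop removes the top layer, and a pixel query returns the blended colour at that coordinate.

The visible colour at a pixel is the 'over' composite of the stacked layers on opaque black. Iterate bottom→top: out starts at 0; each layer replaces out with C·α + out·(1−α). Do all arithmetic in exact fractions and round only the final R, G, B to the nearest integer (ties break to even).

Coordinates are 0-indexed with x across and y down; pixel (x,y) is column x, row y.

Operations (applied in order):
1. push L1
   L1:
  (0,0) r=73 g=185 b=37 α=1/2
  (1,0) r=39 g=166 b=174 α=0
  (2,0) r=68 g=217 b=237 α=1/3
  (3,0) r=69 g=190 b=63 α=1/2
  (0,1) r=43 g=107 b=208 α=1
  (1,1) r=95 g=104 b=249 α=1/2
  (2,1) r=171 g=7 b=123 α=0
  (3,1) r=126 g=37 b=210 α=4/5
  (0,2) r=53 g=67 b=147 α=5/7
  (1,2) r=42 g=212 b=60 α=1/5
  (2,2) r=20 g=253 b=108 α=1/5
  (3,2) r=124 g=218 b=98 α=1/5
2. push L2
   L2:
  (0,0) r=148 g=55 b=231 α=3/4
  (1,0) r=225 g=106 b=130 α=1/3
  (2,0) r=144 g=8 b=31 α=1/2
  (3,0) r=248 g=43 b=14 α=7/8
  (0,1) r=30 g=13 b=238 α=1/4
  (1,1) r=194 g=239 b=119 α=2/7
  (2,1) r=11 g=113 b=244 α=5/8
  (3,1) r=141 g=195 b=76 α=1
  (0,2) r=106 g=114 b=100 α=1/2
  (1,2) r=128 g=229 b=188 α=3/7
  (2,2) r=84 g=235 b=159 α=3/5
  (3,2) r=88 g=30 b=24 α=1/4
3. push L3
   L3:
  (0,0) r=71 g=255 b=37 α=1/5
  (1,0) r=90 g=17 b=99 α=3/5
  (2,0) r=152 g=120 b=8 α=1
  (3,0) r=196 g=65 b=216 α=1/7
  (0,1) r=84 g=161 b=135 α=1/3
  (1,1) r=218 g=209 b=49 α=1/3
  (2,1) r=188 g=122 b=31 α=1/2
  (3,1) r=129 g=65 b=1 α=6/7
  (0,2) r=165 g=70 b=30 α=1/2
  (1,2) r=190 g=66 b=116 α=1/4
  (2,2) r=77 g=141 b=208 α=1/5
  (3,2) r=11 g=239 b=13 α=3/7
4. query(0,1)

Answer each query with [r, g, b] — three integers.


query (0,1) [L1,L2,L3] — begin 0,0,0
L1 α=1: [43, 107, 208]
L2 α=1/4: [159/4, 167/2, 431/2]
L3 α=1/3: [109/2, 328/3, 566/3]
= [54, 109, 189]


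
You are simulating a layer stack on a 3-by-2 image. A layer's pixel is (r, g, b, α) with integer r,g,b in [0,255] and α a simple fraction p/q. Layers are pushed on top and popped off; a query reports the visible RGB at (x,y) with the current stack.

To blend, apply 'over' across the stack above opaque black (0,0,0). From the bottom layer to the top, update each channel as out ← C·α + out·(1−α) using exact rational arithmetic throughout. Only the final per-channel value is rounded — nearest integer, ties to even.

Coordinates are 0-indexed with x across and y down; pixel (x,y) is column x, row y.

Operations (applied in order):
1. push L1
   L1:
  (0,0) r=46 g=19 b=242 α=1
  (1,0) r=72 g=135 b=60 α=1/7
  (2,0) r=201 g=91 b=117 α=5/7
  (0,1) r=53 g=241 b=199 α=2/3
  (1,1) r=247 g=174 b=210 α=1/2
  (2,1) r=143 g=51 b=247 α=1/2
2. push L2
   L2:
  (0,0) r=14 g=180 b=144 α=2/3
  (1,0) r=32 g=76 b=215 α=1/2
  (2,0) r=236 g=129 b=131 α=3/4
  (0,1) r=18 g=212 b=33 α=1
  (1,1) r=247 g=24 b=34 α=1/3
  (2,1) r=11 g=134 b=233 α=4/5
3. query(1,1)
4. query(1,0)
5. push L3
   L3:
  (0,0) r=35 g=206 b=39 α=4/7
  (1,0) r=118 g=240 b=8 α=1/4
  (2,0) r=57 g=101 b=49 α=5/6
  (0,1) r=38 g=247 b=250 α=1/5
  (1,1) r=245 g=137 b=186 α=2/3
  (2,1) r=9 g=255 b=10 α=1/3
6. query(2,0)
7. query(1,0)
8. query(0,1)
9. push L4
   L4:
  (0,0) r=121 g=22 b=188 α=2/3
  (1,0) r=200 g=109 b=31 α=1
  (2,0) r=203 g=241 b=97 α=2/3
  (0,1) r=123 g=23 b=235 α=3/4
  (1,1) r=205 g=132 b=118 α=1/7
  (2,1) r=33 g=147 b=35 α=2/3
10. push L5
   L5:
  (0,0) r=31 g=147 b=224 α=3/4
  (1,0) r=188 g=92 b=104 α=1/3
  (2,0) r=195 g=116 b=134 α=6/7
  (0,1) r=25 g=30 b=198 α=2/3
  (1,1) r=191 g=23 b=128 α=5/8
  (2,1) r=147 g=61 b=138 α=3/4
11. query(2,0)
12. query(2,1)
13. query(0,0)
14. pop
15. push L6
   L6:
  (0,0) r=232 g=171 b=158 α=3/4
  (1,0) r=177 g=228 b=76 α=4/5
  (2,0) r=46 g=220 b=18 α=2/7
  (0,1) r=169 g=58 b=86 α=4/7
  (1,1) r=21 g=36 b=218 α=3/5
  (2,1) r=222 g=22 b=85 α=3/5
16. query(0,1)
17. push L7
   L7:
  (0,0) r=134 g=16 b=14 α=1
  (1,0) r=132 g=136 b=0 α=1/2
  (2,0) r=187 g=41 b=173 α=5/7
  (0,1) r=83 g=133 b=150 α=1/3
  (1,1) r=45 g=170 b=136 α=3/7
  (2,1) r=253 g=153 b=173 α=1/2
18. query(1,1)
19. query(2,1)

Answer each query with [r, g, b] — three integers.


(1,1) stack=L1,L2; from [0,0,0]:
after L1 α=1/2: [247/2, 87, 105]
after L2 α=1/3: [494/3, 66, 244/3]
→ [165, 66, 81]

query (1,0) [L1,L2] — begin 0,0,0
+L1 (α=1/7) → [72/7, 135/7, 60/7]
+L2 (α=1/2) → [148/7, 667/14, 1565/14]
→ [21, 48, 112]

at x=2,y=0 over L1,L2,L3:
after L1 α=5/7: [1005/7, 65, 585/7]
after L2 α=3/4: [5961/28, 113, 834/7]
after L3 α=5/6: [4647/56, 103, 2549/42]
→ [83, 103, 61]

query (1,0) [L1,L2,L3] — begin 0,0,0
L1 α=1/7: [72/7, 135/7, 60/7]
L2 α=1/2: [148/7, 667/14, 1565/14]
L3 α=1/4: [635/14, 5361/56, 4807/56]
rounded: [45, 96, 86]

at x=0,y=1 over L1,L2,L3:
after L1 α=2/3: [106/3, 482/3, 398/3]
after L2 α=1: [18, 212, 33]
after L3 α=1/5: [22, 219, 382/5]
rounded: [22, 219, 76]

at x=2,y=0 over L1,L2,L3,L4,L5:
L1 α=5/7: [1005/7, 65, 585/7]
L2 α=3/4: [5961/28, 113, 834/7]
L3 α=5/6: [4647/56, 103, 2549/42]
L4 α=2/3: [27383/168, 195, 10697/126]
L5 α=6/7: [223943/1176, 891/7, 112001/882]
rounded: [190, 127, 127]

(2,1) stack=L1,L2,L3,L4,L5; from [0,0,0]:
+L1 (α=1/2) → [143/2, 51/2, 247/2]
+L2 (α=4/5) → [231/10, 1123/10, 2111/10]
+L3 (α=1/3) → [92/5, 2398/15, 2161/15]
+L4 (α=2/3) → [422/15, 6808/45, 3211/45]
+L5 (α=3/4) → [7037/60, 15043/180, 21841/180]
rounded: [117, 84, 121]

at x=0,y=0 over L1,L2,L3,L4,L5:
after L1 α=1: [46, 19, 242]
after L2 α=2/3: [74/3, 379/3, 530/3]
after L3 α=4/7: [214/7, 1203/7, 98]
after L4 α=2/3: [636/7, 1511/21, 158]
after L5 α=3/4: [1287/28, 2693/21, 415/2]
rounded: [46, 128, 208]

(0,1) stack=L1,L2,L3,L4,L6; from [0,0,0]:
after L1 α=2/3: [106/3, 482/3, 398/3]
after L2 α=1: [18, 212, 33]
after L3 α=1/5: [22, 219, 382/5]
after L4 α=3/4: [391/4, 72, 3907/20]
after L6 α=4/7: [3877/28, 64, 18601/140]
rounded: [138, 64, 133]

(1,1) stack=L1,L2,L3,L4,L6,L7; from [0,0,0]:
after L1 α=1/2: [247/2, 87, 105]
after L2 α=1/3: [494/3, 66, 244/3]
after L3 α=2/3: [1964/9, 340/3, 1360/9]
after L4 α=1/7: [649/3, 116, 3074/21]
after L6 α=3/5: [1487/15, 68, 19882/105]
after L7 α=3/7: [1139/15, 782/7, 122368/735]
= [76, 112, 166]

query (2,1) [L1,L2,L3,L4,L6,L7] — begin 0,0,0
L1 α=1/2: [143/2, 51/2, 247/2]
L2 α=4/5: [231/10, 1123/10, 2111/10]
L3 α=1/3: [92/5, 2398/15, 2161/15]
L4 α=2/3: [422/15, 6808/45, 3211/45]
L6 α=3/5: [10834/75, 16586/225, 17897/225]
L7 α=1/2: [29809/150, 51011/450, 28411/225]
→ [199, 113, 126]


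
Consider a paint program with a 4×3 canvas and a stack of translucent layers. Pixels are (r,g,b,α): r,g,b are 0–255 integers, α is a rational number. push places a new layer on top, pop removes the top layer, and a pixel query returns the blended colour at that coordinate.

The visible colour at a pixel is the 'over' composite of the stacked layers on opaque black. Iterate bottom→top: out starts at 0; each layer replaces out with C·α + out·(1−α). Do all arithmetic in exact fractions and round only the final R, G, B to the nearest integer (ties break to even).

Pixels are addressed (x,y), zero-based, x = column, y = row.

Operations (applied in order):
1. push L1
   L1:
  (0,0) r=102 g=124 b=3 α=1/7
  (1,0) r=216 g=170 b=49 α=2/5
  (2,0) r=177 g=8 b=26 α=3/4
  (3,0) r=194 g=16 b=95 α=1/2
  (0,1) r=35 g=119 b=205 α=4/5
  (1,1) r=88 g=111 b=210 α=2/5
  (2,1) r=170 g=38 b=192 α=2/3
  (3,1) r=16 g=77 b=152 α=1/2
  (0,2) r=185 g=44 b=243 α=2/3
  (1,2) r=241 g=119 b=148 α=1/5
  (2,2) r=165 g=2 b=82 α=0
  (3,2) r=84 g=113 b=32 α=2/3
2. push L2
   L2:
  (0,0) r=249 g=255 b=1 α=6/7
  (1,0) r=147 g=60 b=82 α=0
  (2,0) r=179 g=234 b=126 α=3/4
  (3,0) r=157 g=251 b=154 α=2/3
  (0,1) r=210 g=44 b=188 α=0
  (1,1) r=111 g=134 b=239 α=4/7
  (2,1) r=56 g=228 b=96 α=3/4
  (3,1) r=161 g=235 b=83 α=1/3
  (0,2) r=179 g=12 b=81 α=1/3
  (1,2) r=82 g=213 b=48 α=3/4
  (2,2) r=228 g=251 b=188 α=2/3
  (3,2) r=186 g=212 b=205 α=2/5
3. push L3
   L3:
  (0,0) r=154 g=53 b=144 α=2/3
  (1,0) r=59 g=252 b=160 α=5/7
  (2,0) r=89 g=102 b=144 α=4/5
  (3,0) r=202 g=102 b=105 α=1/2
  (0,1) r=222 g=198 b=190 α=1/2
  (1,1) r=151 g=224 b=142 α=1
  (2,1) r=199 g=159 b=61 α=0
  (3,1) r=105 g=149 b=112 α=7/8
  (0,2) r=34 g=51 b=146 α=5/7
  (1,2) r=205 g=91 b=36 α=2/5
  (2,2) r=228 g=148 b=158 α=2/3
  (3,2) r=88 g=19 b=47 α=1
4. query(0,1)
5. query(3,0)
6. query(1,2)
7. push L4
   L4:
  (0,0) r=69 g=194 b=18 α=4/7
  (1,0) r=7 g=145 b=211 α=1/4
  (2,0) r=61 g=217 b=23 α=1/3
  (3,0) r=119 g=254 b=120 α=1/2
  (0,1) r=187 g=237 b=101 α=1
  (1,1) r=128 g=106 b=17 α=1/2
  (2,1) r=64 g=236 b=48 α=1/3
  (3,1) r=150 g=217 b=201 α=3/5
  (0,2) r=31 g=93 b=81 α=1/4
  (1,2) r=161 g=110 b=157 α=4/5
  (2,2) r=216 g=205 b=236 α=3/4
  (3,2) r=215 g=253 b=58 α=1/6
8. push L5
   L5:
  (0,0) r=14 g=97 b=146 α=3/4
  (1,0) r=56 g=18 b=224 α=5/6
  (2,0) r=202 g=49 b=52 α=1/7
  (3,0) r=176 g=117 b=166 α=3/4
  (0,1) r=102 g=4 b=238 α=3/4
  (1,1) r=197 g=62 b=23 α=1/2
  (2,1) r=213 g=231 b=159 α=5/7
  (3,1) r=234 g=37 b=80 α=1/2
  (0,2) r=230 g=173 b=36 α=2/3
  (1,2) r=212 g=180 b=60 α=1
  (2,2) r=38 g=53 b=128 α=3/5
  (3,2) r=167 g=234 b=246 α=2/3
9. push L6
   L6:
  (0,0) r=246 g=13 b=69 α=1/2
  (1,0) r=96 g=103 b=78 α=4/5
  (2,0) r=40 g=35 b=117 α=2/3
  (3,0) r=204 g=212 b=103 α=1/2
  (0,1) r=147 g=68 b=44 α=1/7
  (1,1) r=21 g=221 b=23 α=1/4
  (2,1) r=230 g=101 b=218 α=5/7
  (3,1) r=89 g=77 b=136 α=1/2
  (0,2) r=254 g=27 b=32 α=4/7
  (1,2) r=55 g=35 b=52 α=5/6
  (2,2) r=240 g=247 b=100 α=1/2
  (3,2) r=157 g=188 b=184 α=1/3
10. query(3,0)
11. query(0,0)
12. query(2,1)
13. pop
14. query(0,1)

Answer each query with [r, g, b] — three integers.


(0,1) stack=L1,L2,L3; from [0,0,0]:
after L1 α=4/5: [28, 476/5, 164]
after L2 α=0: [28, 476/5, 164]
after L3 α=1/2: [125, 733/5, 177]
→ [125, 147, 177]

at x=3,y=0 over L1,L2,L3:
+L1 (α=1/2) → [97, 8, 95/2]
+L2 (α=2/3) → [137, 170, 237/2]
+L3 (α=1/2) → [339/2, 136, 447/4]
→ [170, 136, 112]

at x=1,y=2 over L1,L2,L3:
L1 α=1/5: [241/5, 119/5, 148/5]
L2 α=3/4: [1471/20, 1657/10, 217/5]
L3 α=2/5: [12613/100, 6791/50, 1011/25]
→ [126, 136, 40]

query (3,0) [L1,L2,L3,L4,L5,L6] — begin 0,0,0
after L1 α=1/2: [97, 8, 95/2]
after L2 α=2/3: [137, 170, 237/2]
after L3 α=1/2: [339/2, 136, 447/4]
after L4 α=1/2: [577/4, 195, 927/8]
after L5 α=3/4: [2689/16, 273/2, 4911/32]
after L6 α=1/2: [5953/32, 697/4, 8207/64]
= [186, 174, 128]

query (0,0) [L1,L2,L3,L4,L5,L6] — begin 0,0,0
L1 α=1/7: [102/7, 124/7, 3/7]
L2 α=6/7: [10560/49, 10834/49, 45/49]
L3 α=2/3: [25652/147, 16028/147, 4719/49]
L4 α=4/7: [39176/343, 54052/343, 17685/343]
L5 α=3/4: [26791/686, 153865/1372, 167919/1372]
L6 α=1/2: [195547/1372, 171701/2744, 262587/2744]
rounded: [143, 63, 96]

at x=2,y=1 over L1,L2,L3,L4,L5,L6:
L1 α=2/3: [340/3, 76/3, 128]
L2 α=3/4: [211/3, 532/3, 104]
L3 α=0: [211/3, 532/3, 104]
L4 α=1/3: [614/9, 1772/9, 256/3]
L5 α=5/7: [10813/63, 13939/63, 2897/21]
L6 α=5/7: [94076/441, 59693/441, 28684/147]
= [213, 135, 195]

query (0,1) [L1,L2,L3,L4,L5] — begin 0,0,0
after L1 α=4/5: [28, 476/5, 164]
after L2 α=0: [28, 476/5, 164]
after L3 α=1/2: [125, 733/5, 177]
after L4 α=1: [187, 237, 101]
after L5 α=3/4: [493/4, 249/4, 815/4]
= [123, 62, 204]


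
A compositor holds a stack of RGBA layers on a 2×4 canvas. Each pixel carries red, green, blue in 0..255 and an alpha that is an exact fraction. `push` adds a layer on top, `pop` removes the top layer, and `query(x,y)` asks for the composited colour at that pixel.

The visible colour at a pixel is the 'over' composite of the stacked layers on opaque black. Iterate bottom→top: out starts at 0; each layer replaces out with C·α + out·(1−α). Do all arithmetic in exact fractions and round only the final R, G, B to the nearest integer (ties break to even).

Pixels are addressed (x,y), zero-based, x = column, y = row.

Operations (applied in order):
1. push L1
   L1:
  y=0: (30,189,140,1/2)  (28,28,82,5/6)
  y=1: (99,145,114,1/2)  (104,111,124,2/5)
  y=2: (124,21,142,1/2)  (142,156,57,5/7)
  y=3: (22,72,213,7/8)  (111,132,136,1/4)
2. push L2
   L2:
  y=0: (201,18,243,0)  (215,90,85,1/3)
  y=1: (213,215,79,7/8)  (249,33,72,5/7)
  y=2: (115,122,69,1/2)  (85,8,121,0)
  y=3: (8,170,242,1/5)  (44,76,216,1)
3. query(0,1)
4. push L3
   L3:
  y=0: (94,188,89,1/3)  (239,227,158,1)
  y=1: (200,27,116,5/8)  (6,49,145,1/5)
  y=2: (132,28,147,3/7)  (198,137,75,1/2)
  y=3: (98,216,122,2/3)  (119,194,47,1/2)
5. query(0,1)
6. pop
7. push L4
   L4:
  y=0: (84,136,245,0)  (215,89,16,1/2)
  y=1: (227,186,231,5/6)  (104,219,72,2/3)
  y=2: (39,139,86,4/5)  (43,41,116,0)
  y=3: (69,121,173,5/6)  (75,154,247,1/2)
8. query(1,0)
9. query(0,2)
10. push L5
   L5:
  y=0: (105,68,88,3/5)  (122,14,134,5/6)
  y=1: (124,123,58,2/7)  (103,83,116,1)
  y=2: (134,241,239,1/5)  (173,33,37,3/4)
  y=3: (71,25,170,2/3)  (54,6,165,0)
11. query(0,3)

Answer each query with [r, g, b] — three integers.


query (0,1) [L1,L2] — begin 0,0,0
L1 α=1/2: [99/2, 145/2, 57]
L2 α=7/8: [3081/16, 3155/16, 305/4]
= [193, 197, 76]

at x=0,y=1 over L1,L2,L3:
after L1 α=1/2: [99/2, 145/2, 57]
after L2 α=7/8: [3081/16, 3155/16, 305/4]
after L3 α=5/8: [25243/128, 11625/128, 3235/32]
rounded: [197, 91, 101]

query (1,0) [L1,L2,L4] — begin 0,0,0
L1 α=5/6: [70/3, 70/3, 205/3]
L2 α=1/3: [785/9, 410/9, 665/9]
L4 α=1/2: [1360/9, 1211/18, 809/18]
= [151, 67, 45]

(0,2) stack=L1,L2,L4; from [0,0,0]:
after L1 α=1/2: [62, 21/2, 71]
after L2 α=1/2: [177/2, 265/4, 70]
after L4 α=4/5: [489/10, 2489/20, 414/5]
rounded: [49, 124, 83]

at x=0,y=3 over L1,L2,L4,L5:
L1 α=7/8: [77/4, 63, 1491/8]
L2 α=1/5: [17, 422/5, 395/2]
L4 α=5/6: [181/3, 1149/10, 2125/12]
L5 α=2/3: [607/9, 1649/30, 6205/36]
= [67, 55, 172]


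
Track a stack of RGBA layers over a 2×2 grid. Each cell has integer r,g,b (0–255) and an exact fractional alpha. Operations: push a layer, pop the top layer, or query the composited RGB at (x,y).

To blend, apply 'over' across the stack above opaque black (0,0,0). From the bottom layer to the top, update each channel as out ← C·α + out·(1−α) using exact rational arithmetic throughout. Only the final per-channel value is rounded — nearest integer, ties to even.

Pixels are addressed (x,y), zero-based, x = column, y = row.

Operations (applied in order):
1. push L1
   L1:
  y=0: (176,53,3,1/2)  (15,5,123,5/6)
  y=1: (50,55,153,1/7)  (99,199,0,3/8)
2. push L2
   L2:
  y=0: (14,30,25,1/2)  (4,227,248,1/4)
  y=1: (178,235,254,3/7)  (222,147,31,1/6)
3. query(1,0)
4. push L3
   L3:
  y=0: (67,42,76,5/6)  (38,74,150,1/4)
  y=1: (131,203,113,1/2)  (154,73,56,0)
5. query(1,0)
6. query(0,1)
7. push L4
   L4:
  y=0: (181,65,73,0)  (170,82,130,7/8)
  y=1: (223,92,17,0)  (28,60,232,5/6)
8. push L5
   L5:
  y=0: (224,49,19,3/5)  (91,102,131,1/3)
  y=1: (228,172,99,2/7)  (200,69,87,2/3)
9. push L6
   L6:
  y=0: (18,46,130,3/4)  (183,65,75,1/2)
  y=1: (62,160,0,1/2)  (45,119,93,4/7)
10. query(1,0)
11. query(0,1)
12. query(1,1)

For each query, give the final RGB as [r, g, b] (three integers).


at x=1,y=0 over L1,L2:
L1 α=5/6: [25/2, 25/6, 205/2]
L2 α=1/4: [83/8, 479/8, 1111/8]
→ [10, 60, 139]

query (1,0) [L1,L2,L3] — begin 0,0,0
L1 α=5/6: [25/2, 25/6, 205/2]
L2 α=1/4: [83/8, 479/8, 1111/8]
L3 α=1/4: [553/32, 2029/32, 4533/32]
→ [17, 63, 142]

query (0,1) [L1,L2,L3] — begin 0,0,0
L1 α=1/7: [50/7, 55/7, 153/7]
L2 α=3/7: [3938/49, 5155/49, 5946/49]
L3 α=1/2: [10357/98, 7551/49, 11483/98]
→ [106, 154, 117]

at x=1,y=0 over L1,L2,L3,L4,L5,L6:
L1 α=5/6: [25/2, 25/6, 205/2]
L2 α=1/4: [83/8, 479/8, 1111/8]
L3 α=1/4: [553/32, 2029/32, 4533/32]
L4 α=7/8: [38633/256, 20397/256, 33653/256]
L5 α=1/3: [50281/384, 11151/128, 16807/128]
L6 α=1/2: [120553/768, 19471/256, 26407/256]
rounded: [157, 76, 103]

query (0,1) [L1,L2,L3,L4,L5,L6] — begin 0,0,0
+L1 (α=1/7) → [50/7, 55/7, 153/7]
+L2 (α=3/7) → [3938/49, 5155/49, 5946/49]
+L3 (α=1/2) → [10357/98, 7551/49, 11483/98]
+L4 (α=0) → [10357/98, 7551/49, 11483/98]
+L5 (α=2/7) → [96473/686, 54611/343, 76819/686]
+L6 (α=1/2) → [139005/1372, 109491/686, 76819/1372]
→ [101, 160, 56]

(1,1) stack=L1,L2,L3,L4,L5,L6; from [0,0,0]:
+L1 (α=3/8) → [297/8, 597/8, 0]
+L2 (α=1/6) → [1087/16, 1387/16, 31/6]
+L3 (α=0) → [1087/16, 1387/16, 31/6]
+L4 (α=5/6) → [1109/32, 6187/96, 6991/36]
+L5 (α=2/3) → [13909/96, 19435/288, 13255/108]
+L6 (α=4/7) → [19669/224, 65131/672, 26647/252]
→ [88, 97, 106]


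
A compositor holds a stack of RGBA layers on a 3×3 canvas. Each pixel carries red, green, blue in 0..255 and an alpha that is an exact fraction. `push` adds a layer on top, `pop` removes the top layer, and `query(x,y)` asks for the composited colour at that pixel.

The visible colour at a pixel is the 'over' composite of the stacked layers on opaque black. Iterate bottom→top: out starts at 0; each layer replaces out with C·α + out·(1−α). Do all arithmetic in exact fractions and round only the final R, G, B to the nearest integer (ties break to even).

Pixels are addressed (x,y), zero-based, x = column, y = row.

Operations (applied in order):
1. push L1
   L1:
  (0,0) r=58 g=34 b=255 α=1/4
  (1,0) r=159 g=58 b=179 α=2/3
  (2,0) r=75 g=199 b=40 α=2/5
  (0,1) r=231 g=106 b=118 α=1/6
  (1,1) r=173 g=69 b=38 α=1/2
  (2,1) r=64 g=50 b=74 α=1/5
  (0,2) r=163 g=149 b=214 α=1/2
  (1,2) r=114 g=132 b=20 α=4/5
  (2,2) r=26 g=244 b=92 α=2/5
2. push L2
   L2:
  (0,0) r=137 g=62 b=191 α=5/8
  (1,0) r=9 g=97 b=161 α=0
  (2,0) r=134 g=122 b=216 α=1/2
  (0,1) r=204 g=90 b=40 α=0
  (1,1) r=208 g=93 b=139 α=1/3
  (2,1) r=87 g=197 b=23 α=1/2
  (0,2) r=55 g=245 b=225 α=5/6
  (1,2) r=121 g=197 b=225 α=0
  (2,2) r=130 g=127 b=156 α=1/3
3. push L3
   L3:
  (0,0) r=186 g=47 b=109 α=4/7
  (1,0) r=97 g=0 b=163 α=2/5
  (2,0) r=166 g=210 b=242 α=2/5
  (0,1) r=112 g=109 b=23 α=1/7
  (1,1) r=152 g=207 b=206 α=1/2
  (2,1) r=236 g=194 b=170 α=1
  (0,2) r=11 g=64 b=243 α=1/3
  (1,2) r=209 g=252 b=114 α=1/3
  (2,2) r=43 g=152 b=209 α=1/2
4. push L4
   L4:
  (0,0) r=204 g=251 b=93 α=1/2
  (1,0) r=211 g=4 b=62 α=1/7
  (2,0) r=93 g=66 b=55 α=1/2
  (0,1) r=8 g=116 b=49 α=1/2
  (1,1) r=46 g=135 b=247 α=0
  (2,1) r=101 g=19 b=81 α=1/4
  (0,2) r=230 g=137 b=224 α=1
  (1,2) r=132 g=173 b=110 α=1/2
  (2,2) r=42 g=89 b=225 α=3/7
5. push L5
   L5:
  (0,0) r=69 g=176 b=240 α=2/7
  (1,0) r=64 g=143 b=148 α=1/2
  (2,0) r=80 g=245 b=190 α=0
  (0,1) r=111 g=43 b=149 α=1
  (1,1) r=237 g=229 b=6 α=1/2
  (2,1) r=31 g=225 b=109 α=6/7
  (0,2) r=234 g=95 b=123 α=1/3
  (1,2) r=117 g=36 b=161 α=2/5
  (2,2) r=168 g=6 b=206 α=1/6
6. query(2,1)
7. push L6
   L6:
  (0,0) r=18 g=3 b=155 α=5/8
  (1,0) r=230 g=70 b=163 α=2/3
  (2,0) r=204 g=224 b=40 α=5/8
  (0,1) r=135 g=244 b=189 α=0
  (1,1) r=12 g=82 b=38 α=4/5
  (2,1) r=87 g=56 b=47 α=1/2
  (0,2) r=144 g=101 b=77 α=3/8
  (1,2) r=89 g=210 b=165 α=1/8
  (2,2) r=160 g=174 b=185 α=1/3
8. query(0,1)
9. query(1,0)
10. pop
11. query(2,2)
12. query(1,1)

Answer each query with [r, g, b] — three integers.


query (2,1) [L1,L2,L3,L4,L5] — begin 0,0,0
L1 α=1/5: [64/5, 10, 74/5]
L2 α=1/2: [499/10, 207/2, 189/10]
L3 α=1: [236, 194, 170]
L4 α=1/4: [809/4, 601/4, 591/4]
L5 α=6/7: [1553/28, 6001/28, 3207/28]
= [55, 214, 115]

at x=0,y=1 over L1,L2,L3,L4,L5,L6:
+L1 (α=1/6) → [77/2, 53/3, 59/3]
+L2 (α=0) → [77/2, 53/3, 59/3]
+L3 (α=1/7) → [49, 215/7, 141/7]
+L4 (α=1/2) → [57/2, 1027/14, 242/7]
+L5 (α=1) → [111, 43, 149]
+L6 (α=0) → [111, 43, 149]
→ [111, 43, 149]

query (1,0) [L1,L2,L3,L4,L5,L6] — begin 0,0,0
after L1 α=2/3: [106, 116/3, 358/3]
after L2 α=0: [106, 116/3, 358/3]
after L3 α=2/5: [512/5, 116/5, 684/5]
after L4 α=1/7: [4127/35, 716/35, 4414/35]
after L5 α=1/2: [6367/70, 5721/70, 4797/35]
after L6 α=2/3: [38567/210, 15521/210, 16207/105]
rounded: [184, 74, 154]

(2,2) stack=L1,L2,L3,L4,L5; from [0,0,0]:
L1 α=2/5: [52/5, 488/5, 184/5]
L2 α=1/3: [754/15, 537/5, 1148/15]
L3 α=1/2: [1399/30, 1297/10, 4283/30]
L4 α=3/7: [4688/105, 3929/35, 18691/105]
L5 α=1/6: [4108/63, 3971/42, 23017/126]
→ [65, 95, 183]

query (1,1) [L1,L2,L3,L4,L5] — begin 0,0,0
+L1 (α=1/2) → [173/2, 69/2, 19]
+L2 (α=1/3) → [127, 54, 59]
+L3 (α=1/2) → [279/2, 261/2, 265/2]
+L4 (α=0) → [279/2, 261/2, 265/2]
+L5 (α=1/2) → [753/4, 719/4, 277/4]
→ [188, 180, 69]


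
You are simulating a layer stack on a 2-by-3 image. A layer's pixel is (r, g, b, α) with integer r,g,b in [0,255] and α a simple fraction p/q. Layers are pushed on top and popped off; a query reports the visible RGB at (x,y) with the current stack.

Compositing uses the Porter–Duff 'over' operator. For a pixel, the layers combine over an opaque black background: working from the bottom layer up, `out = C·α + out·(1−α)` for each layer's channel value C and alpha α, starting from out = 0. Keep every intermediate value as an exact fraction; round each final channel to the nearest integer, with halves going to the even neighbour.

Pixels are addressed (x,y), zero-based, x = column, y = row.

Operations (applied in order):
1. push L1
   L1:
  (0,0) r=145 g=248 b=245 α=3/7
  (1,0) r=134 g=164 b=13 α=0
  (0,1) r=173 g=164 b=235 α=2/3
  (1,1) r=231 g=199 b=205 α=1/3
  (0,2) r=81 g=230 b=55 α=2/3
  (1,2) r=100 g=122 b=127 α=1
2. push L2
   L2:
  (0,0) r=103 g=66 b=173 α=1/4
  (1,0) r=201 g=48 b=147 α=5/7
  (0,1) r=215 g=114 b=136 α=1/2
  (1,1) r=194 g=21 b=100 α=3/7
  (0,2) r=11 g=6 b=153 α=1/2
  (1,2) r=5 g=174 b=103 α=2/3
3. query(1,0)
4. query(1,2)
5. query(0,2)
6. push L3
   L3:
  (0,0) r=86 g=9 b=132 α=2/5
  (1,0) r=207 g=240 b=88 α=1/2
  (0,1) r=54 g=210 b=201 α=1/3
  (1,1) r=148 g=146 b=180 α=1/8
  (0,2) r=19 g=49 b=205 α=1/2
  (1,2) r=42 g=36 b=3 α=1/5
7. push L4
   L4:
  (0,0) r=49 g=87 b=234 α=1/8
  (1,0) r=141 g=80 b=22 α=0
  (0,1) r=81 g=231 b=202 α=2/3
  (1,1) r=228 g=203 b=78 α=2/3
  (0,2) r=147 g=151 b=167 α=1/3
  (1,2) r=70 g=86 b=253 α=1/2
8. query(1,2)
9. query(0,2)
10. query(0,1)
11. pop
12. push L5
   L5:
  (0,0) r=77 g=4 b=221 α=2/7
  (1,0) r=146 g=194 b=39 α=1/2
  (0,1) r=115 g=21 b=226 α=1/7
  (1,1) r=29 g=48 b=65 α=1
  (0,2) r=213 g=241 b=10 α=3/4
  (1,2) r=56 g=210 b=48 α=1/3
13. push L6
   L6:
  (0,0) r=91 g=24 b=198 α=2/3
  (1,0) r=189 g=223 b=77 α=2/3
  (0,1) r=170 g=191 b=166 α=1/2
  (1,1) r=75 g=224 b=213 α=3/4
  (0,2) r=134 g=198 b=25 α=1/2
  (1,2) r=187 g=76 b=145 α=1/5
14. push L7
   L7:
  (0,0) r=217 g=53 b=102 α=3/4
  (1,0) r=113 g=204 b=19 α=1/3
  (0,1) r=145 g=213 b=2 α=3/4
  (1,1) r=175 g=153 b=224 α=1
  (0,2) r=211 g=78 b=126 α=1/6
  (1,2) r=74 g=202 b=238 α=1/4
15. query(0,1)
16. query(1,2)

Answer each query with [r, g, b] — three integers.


at x=1,y=0 over L1,L2:
+L1 (α=0) → [0, 0, 0]
+L2 (α=5/7) → [1005/7, 240/7, 105]
→ [144, 34, 105]

at x=1,y=2 over L1,L2:
after L1 α=1: [100, 122, 127]
after L2 α=2/3: [110/3, 470/3, 111]
→ [37, 157, 111]

query (0,2) [L1,L2] — begin 0,0,0
+L1 (α=2/3) → [54, 460/3, 110/3]
+L2 (α=1/2) → [65/2, 239/3, 569/6]
= [32, 80, 95]

at x=1,y=2 over L1,L2,L3,L4:
after L1 α=1: [100, 122, 127]
after L2 α=2/3: [110/3, 470/3, 111]
after L3 α=1/5: [566/15, 1988/15, 447/5]
after L4 α=1/2: [808/15, 1639/15, 856/5]
→ [54, 109, 171]

(0,2) stack=L1,L2,L3,L4; from [0,0,0]:
after L1 α=2/3: [54, 460/3, 110/3]
after L2 α=1/2: [65/2, 239/3, 569/6]
after L3 α=1/2: [103/4, 193/3, 1799/12]
after L4 α=1/3: [397/6, 839/9, 2801/18]
rounded: [66, 93, 156]

at x=0,y=1 over L1,L2,L3,L4:
after L1 α=2/3: [346/3, 328/3, 470/3]
after L2 α=1/2: [991/6, 335/3, 439/3]
after L3 α=1/3: [1153/9, 1300/9, 1481/9]
after L4 α=2/3: [2611/27, 5458/27, 5117/27]
rounded: [97, 202, 190]

at x=0,y=1 over L1,L2,L3,L5,L6,L7:
L1 α=2/3: [346/3, 328/3, 470/3]
L2 α=1/2: [991/6, 335/3, 439/3]
L3 α=1/3: [1153/9, 1300/9, 1481/9]
L5 α=1/7: [2651/21, 2663/21, 520/3]
L6 α=1/2: [6221/42, 3337/21, 509/3]
L7 α=3/4: [24491/168, 4189/21, 527/12]
→ [146, 199, 44]

query (1,2) [L1,L2,L3,L5,L6,L7] — begin 0,0,0
+L1 (α=1) → [100, 122, 127]
+L2 (α=2/3) → [110/3, 470/3, 111]
+L3 (α=1/5) → [566/15, 1988/15, 447/5]
+L5 (α=1/3) → [1972/45, 7126/45, 378/5]
+L6 (α=1/5) → [16303/225, 31924/225, 2237/25]
+L7 (α=1/4) → [21853/300, 23537/150, 12661/100]
rounded: [73, 157, 127]


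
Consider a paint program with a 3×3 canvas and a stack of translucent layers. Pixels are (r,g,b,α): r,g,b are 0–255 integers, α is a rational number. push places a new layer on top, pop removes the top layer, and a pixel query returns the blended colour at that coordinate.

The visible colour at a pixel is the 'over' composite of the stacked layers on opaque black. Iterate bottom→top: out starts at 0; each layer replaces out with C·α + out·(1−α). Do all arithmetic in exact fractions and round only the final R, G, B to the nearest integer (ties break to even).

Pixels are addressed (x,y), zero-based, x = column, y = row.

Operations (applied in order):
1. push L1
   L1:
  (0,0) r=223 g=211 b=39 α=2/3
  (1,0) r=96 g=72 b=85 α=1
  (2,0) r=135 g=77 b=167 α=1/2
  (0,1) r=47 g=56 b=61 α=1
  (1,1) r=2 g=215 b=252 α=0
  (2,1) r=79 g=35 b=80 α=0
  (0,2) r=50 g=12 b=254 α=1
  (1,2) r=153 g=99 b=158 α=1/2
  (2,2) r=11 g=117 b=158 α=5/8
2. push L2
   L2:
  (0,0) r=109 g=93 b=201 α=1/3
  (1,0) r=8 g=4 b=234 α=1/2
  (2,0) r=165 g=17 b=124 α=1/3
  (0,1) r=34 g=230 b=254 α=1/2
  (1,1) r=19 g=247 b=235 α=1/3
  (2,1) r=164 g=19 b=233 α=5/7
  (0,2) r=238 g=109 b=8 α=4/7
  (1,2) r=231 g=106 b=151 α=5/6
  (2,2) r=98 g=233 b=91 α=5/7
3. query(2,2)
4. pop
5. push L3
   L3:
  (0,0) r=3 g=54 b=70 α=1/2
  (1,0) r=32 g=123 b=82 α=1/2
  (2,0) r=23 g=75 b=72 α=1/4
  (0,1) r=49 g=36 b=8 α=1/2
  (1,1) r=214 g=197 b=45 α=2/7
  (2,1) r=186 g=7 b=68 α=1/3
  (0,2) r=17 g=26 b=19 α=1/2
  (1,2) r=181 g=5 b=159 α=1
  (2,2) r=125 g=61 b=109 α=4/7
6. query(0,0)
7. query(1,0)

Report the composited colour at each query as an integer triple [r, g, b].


query (2,2) [L1,L2] — begin 0,0,0
L1 α=5/8: [55/8, 585/8, 395/4]
L2 α=5/7: [2015/28, 5245/28, 1305/14]
rounded: [72, 187, 93]

query (0,0) [L1,L3] — begin 0,0,0
+L1 (α=2/3) → [446/3, 422/3, 26]
+L3 (α=1/2) → [455/6, 292/3, 48]
→ [76, 97, 48]

query (1,0) [L1,L3] — begin 0,0,0
after L1 α=1: [96, 72, 85]
after L3 α=1/2: [64, 195/2, 167/2]
rounded: [64, 98, 84]


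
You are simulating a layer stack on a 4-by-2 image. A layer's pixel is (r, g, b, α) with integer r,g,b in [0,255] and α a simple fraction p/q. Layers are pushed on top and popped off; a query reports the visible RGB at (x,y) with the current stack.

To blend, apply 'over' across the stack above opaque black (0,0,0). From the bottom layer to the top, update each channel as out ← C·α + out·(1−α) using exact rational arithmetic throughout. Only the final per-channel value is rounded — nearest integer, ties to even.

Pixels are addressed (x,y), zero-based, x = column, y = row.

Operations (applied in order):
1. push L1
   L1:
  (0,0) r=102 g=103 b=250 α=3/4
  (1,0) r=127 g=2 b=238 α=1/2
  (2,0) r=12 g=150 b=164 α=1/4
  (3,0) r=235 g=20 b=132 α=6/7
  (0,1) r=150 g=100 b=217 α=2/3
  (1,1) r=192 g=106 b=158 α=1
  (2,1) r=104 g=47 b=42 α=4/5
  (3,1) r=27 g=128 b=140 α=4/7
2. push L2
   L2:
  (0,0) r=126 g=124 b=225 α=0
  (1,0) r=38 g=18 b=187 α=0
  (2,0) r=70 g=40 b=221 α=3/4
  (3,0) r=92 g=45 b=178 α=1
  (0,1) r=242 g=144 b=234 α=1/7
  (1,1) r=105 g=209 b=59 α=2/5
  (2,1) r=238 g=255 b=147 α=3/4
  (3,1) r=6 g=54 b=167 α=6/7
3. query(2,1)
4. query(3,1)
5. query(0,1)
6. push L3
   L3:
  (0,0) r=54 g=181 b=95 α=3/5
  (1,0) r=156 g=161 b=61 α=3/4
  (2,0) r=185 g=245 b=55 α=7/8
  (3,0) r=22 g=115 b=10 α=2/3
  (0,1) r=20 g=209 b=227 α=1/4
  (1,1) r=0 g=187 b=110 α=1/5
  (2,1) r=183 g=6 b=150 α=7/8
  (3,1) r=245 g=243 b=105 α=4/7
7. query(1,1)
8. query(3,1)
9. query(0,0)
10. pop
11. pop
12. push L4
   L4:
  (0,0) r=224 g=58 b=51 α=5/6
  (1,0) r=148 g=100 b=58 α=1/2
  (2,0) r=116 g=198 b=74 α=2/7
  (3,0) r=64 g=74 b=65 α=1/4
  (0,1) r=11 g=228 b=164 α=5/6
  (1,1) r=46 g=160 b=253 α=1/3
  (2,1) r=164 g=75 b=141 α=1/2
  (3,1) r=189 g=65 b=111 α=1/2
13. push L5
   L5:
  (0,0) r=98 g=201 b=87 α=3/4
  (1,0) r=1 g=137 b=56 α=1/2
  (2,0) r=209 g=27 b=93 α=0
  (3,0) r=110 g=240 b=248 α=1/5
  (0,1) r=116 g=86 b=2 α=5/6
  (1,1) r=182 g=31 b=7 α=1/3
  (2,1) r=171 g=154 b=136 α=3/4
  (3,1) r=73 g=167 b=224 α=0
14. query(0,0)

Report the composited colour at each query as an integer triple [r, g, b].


query (2,1) [L1,L2] — begin 0,0,0
after L1 α=4/5: [416/5, 188/5, 168/5]
after L2 α=3/4: [1993/10, 4013/20, 2373/20]
→ [199, 201, 119]

at x=3,y=1 over L1,L2:
after L1 α=4/7: [108/7, 512/7, 80]
after L2 α=6/7: [360/49, 2780/49, 1082/7]
→ [7, 57, 155]

(0,1) stack=L1,L2; from [0,0,0]:
+L1 (α=2/3) → [100, 200/3, 434/3]
+L2 (α=1/7) → [842/7, 544/7, 1102/7]
= [120, 78, 157]

(1,1) stack=L1,L2,L3; from [0,0,0]:
L1 α=1: [192, 106, 158]
L2 α=2/5: [786/5, 736/5, 592/5]
L3 α=1/5: [3144/25, 3879/25, 2918/25]
→ [126, 155, 117]

(3,1) stack=L1,L2,L3; from [0,0,0]:
after L1 α=4/7: [108/7, 512/7, 80]
after L2 α=6/7: [360/49, 2780/49, 1082/7]
after L3 α=4/7: [49100/343, 55968/343, 6186/49]
→ [143, 163, 126]

(0,0) stack=L1,L2,L3; from [0,0,0]:
L1 α=3/4: [153/2, 309/4, 375/2]
L2 α=0: [153/2, 309/4, 375/2]
L3 α=3/5: [63, 279/2, 132]
rounded: [63, 140, 132]

at x=0,y=0 over L1,L4,L5:
L1 α=3/4: [153/2, 309/4, 375/2]
L4 α=5/6: [2393/12, 1469/24, 295/4]
L5 α=3/4: [5921/48, 15941/96, 1339/16]
rounded: [123, 166, 84]
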